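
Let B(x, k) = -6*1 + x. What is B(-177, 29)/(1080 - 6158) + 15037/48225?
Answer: 85183061/244886550 ≈ 0.34785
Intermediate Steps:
B(x, k) = -6 + x
B(-177, 29)/(1080 - 6158) + 15037/48225 = (-6 - 177)/(1080 - 6158) + 15037/48225 = -183/(-5078) + 15037*(1/48225) = -183*(-1/5078) + 15037/48225 = 183/5078 + 15037/48225 = 85183061/244886550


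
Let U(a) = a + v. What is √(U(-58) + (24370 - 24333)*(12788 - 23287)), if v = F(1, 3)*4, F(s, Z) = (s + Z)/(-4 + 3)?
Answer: I*√388537 ≈ 623.33*I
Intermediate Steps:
F(s, Z) = -Z - s (F(s, Z) = (Z + s)/(-1) = (Z + s)*(-1) = -Z - s)
v = -16 (v = (-1*3 - 1*1)*4 = (-3 - 1)*4 = -4*4 = -16)
U(a) = -16 + a (U(a) = a - 16 = -16 + a)
√(U(-58) + (24370 - 24333)*(12788 - 23287)) = √((-16 - 58) + (24370 - 24333)*(12788 - 23287)) = √(-74 + 37*(-10499)) = √(-74 - 388463) = √(-388537) = I*√388537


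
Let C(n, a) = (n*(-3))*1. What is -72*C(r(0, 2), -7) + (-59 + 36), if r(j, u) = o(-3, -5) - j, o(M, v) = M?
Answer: -671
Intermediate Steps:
r(j, u) = -3 - j
C(n, a) = -3*n (C(n, a) = -3*n*1 = -3*n)
-72*C(r(0, 2), -7) + (-59 + 36) = -(-216)*(-3 - 1*0) + (-59 + 36) = -(-216)*(-3 + 0) - 23 = -(-216)*(-3) - 23 = -72*9 - 23 = -648 - 23 = -671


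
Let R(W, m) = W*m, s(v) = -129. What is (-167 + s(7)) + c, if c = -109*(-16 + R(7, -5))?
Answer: 5263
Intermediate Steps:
c = 5559 (c = -109*(-16 + 7*(-5)) = -109*(-16 - 35) = -109*(-51) = 5559)
(-167 + s(7)) + c = (-167 - 129) + 5559 = -296 + 5559 = 5263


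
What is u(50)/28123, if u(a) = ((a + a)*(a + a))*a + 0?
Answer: 500000/28123 ≈ 17.779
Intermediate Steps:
u(a) = 4*a³ (u(a) = ((2*a)*(2*a))*a + 0 = (4*a²)*a + 0 = 4*a³ + 0 = 4*a³)
u(50)/28123 = (4*50³)/28123 = (4*125000)*(1/28123) = 500000*(1/28123) = 500000/28123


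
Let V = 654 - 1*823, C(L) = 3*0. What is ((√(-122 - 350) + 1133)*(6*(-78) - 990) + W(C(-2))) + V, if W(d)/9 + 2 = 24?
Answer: -1651885 - 2916*I*√118 ≈ -1.6519e+6 - 31676.0*I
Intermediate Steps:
C(L) = 0
V = -169 (V = 654 - 823 = -169)
W(d) = 198 (W(d) = -18 + 9*24 = -18 + 216 = 198)
((√(-122 - 350) + 1133)*(6*(-78) - 990) + W(C(-2))) + V = ((√(-122 - 350) + 1133)*(6*(-78) - 990) + 198) - 169 = ((√(-472) + 1133)*(-468 - 990) + 198) - 169 = ((2*I*√118 + 1133)*(-1458) + 198) - 169 = ((1133 + 2*I*√118)*(-1458) + 198) - 169 = ((-1651914 - 2916*I*√118) + 198) - 169 = (-1651716 - 2916*I*√118) - 169 = -1651885 - 2916*I*√118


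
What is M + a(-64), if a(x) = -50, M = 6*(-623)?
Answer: -3788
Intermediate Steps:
M = -3738
M + a(-64) = -3738 - 50 = -3788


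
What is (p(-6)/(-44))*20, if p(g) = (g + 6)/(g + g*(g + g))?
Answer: 0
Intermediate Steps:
p(g) = (6 + g)/(g + 2*g**2) (p(g) = (6 + g)/(g + g*(2*g)) = (6 + g)/(g + 2*g**2))
(p(-6)/(-44))*20 = (((6 - 6)/((-6)*(1 + 2*(-6))))/(-44))*20 = (-1/6*0/(1 - 12)*(-1/44))*20 = (-1/6*0/(-11)*(-1/44))*20 = (-1/6*(-1/11)*0*(-1/44))*20 = (0*(-1/44))*20 = 0*20 = 0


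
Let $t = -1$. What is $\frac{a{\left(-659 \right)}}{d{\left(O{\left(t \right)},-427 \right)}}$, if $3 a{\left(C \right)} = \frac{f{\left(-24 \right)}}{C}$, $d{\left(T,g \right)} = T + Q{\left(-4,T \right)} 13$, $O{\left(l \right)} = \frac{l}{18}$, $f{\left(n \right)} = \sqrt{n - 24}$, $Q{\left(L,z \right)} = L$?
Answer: $\frac{24 i \sqrt{3}}{617483} \approx 6.732 \cdot 10^{-5} i$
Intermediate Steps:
$f{\left(n \right)} = \sqrt{-24 + n}$
$O{\left(l \right)} = \frac{l}{18}$ ($O{\left(l \right)} = l \frac{1}{18} = \frac{l}{18}$)
$d{\left(T,g \right)} = -52 + T$ ($d{\left(T,g \right)} = T - 52 = -52 + T$)
$a{\left(C \right)} = \frac{4 i \sqrt{3}}{3 C}$ ($a{\left(C \right)} = \frac{\sqrt{-24 - 24} \frac{1}{C}}{3} = \frac{\sqrt{-48} \frac{1}{C}}{3} = \frac{4 i \sqrt{3} \frac{1}{C}}{3} = \frac{4 i \sqrt{3}}{3 C}$)
$\frac{a{\left(-659 \right)}}{d{\left(O{\left(t \right)},-427 \right)}} = \frac{\frac{4}{3} i \sqrt{3} \frac{1}{-659}}{-52 + \frac{1}{18} \left(-1\right)} = \frac{\frac{4}{3} i \sqrt{3} \left(- \frac{1}{659}\right)}{-52 - \frac{1}{18}} = \frac{\left(- \frac{4}{1977}\right) i \sqrt{3}}{- \frac{937}{18}} = - \frac{4 i \sqrt{3}}{1977} \left(- \frac{18}{937}\right) = \frac{24 i \sqrt{3}}{617483}$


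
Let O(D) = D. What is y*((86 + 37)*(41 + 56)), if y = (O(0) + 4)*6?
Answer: 286344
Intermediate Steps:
y = 24 (y = (0 + 4)*6 = 4*6 = 24)
y*((86 + 37)*(41 + 56)) = 24*((86 + 37)*(41 + 56)) = 24*(123*97) = 24*11931 = 286344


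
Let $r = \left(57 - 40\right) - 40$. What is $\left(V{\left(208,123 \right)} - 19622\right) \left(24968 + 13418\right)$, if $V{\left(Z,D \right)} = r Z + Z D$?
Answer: $45218708$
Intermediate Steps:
$r = -23$ ($r = 17 - 40 = -23$)
$V{\left(Z,D \right)} = - 23 Z + D Z$ ($V{\left(Z,D \right)} = - 23 Z + Z D = - 23 Z + D Z$)
$\left(V{\left(208,123 \right)} - 19622\right) \left(24968 + 13418\right) = \left(208 \left(-23 + 123\right) - 19622\right) \left(24968 + 13418\right) = \left(208 \cdot 100 - 19622\right) 38386 = \left(20800 - 19622\right) 38386 = 1178 \cdot 38386 = 45218708$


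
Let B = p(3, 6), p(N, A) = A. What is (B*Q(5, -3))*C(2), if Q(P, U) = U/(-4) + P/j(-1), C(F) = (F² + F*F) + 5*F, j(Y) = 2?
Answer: 351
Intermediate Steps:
B = 6
C(F) = 2*F² + 5*F (C(F) = (F² + F²) + 5*F = 2*F² + 5*F)
Q(P, U) = P/2 - U/4 (Q(P, U) = U/(-4) + P/2 = U*(-¼) + P*(½) = -U/4 + P/2 = P/2 - U/4)
(B*Q(5, -3))*C(2) = (6*((½)*5 - ¼*(-3)))*(2*(5 + 2*2)) = (6*(5/2 + ¾))*(2*(5 + 4)) = (6*(13/4))*(2*9) = (39/2)*18 = 351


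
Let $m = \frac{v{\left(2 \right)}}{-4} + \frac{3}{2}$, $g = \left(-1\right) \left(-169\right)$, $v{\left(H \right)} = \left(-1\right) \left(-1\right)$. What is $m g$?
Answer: $\frac{845}{4} \approx 211.25$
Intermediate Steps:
$v{\left(H \right)} = 1$
$g = 169$
$m = \frac{5}{4}$ ($m = 1 \frac{1}{-4} + \frac{3}{2} = 1 \left(- \frac{1}{4}\right) + 3 \cdot \frac{1}{2} = - \frac{1}{4} + \frac{3}{2} = \frac{5}{4} \approx 1.25$)
$m g = \frac{5}{4} \cdot 169 = \frac{845}{4}$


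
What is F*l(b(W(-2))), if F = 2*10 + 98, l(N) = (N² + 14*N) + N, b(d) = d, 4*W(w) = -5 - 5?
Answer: -7375/2 ≈ -3687.5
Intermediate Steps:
W(w) = -5/2 (W(w) = (-5 - 5)/4 = (¼)*(-10) = -5/2)
l(N) = N² + 15*N
F = 118 (F = 20 + 98 = 118)
F*l(b(W(-2))) = 118*(-5*(15 - 5/2)/2) = 118*(-5/2*25/2) = 118*(-125/4) = -7375/2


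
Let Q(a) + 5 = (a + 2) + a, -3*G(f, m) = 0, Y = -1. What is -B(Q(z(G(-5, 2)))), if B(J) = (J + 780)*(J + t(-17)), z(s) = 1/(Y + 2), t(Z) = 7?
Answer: -4674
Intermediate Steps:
G(f, m) = 0 (G(f, m) = -⅓*0 = 0)
z(s) = 1 (z(s) = 1/(-1 + 2) = 1/1 = 1)
Q(a) = -3 + 2*a (Q(a) = -5 + ((a + 2) + a) = -5 + ((2 + a) + a) = -5 + (2 + 2*a) = -3 + 2*a)
B(J) = (7 + J)*(780 + J) (B(J) = (J + 780)*(J + 7) = (780 + J)*(7 + J) = (7 + J)*(780 + J))
-B(Q(z(G(-5, 2)))) = -(5460 + (-3 + 2*1)² + 787*(-3 + 2*1)) = -(5460 + (-3 + 2)² + 787*(-3 + 2)) = -(5460 + (-1)² + 787*(-1)) = -(5460 + 1 - 787) = -1*4674 = -4674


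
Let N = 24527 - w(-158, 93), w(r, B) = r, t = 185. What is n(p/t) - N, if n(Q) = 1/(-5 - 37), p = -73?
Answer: -1036771/42 ≈ -24685.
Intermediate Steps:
n(Q) = -1/42 (n(Q) = 1/(-42) = -1/42)
N = 24685 (N = 24527 - 1*(-158) = 24527 + 158 = 24685)
n(p/t) - N = -1/42 - 1*24685 = -1/42 - 24685 = -1036771/42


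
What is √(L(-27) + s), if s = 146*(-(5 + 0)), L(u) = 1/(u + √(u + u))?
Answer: √3*√((19711 - 2190*I*√6)/(-9 + I*√6))/3 ≈ 0.00017367 - 27.019*I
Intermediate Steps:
L(u) = 1/(u + √2*√u) (L(u) = 1/(u + √(2*u)) = 1/(u + √2*√u))
s = -730 (s = 146*(-1*5) = 146*(-5) = -730)
√(L(-27) + s) = √(1/(-27 + √2*√(-27)) - 730) = √(1/(-27 + √2*(3*I*√3)) - 730) = √(1/(-27 + 3*I*√6) - 730) = √(-730 + 1/(-27 + 3*I*√6))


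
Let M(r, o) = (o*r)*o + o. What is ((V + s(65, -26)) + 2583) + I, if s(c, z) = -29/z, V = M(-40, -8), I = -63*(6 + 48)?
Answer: -88033/26 ≈ -3385.9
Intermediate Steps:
I = -3402 (I = -63*54 = -3402)
M(r, o) = o + r*o² (M(r, o) = r*o² + o = o + r*o²)
V = -2568 (V = -8*(1 - 8*(-40)) = -8*(1 + 320) = -8*321 = -2568)
((V + s(65, -26)) + 2583) + I = ((-2568 - 29/(-26)) + 2583) - 3402 = ((-2568 - 29*(-1/26)) + 2583) - 3402 = ((-2568 + 29/26) + 2583) - 3402 = (-66739/26 + 2583) - 3402 = 419/26 - 3402 = -88033/26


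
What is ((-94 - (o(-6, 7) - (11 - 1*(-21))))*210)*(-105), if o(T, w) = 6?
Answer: 1499400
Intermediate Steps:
((-94 - (o(-6, 7) - (11 - 1*(-21))))*210)*(-105) = ((-94 - (6 - (11 - 1*(-21))))*210)*(-105) = ((-94 - (6 - (11 + 21)))*210)*(-105) = ((-94 - (6 - 1*32))*210)*(-105) = ((-94 - (6 - 32))*210)*(-105) = ((-94 - 1*(-26))*210)*(-105) = ((-94 + 26)*210)*(-105) = -68*210*(-105) = -14280*(-105) = 1499400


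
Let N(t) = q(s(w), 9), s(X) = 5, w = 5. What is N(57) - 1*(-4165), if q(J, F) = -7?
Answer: 4158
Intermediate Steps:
N(t) = -7
N(57) - 1*(-4165) = -7 - 1*(-4165) = -7 + 4165 = 4158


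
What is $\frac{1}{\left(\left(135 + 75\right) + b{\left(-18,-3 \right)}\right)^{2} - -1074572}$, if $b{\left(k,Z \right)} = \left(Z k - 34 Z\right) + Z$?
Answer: $\frac{1}{1206341} \approx 8.2895 \cdot 10^{-7}$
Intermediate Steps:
$b{\left(k,Z \right)} = - 33 Z + Z k$ ($b{\left(k,Z \right)} = \left(- 34 Z + Z k\right) + Z = - 33 Z + Z k$)
$\frac{1}{\left(\left(135 + 75\right) + b{\left(-18,-3 \right)}\right)^{2} - -1074572} = \frac{1}{\left(\left(135 + 75\right) - 3 \left(-33 - 18\right)\right)^{2} - -1074572} = \frac{1}{\left(210 - -153\right)^{2} + \left(-716866 + 1791438\right)} = \frac{1}{\left(210 + 153\right)^{2} + 1074572} = \frac{1}{363^{2} + 1074572} = \frac{1}{131769 + 1074572} = \frac{1}{1206341}$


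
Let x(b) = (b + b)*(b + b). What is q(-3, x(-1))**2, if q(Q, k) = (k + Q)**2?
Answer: 1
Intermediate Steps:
x(b) = 4*b**2 (x(b) = (2*b)*(2*b) = 4*b**2)
q(Q, k) = (Q + k)**2
q(-3, x(-1))**2 = ((-3 + 4*(-1)**2)**2)**2 = ((-3 + 4*1)**2)**2 = ((-3 + 4)**2)**2 = (1**2)**2 = 1**2 = 1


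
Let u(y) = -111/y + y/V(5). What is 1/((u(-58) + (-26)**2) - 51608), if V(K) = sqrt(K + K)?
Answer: -856644050/43628949656877 + 97556*sqrt(10)/43628949656877 ≈ -1.9628e-5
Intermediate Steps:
V(K) = sqrt(2)*sqrt(K) (V(K) = sqrt(2*K) = sqrt(2)*sqrt(K))
u(y) = -111/y + y*sqrt(10)/10 (u(y) = -111/y + y/((sqrt(2)*sqrt(5))) = -111/y + y/(sqrt(10)) = -111/y + y*(sqrt(10)/10) = -111/y + y*sqrt(10)/10)
1/((u(-58) + (-26)**2) - 51608) = 1/(((-111/(-58) + (1/10)*(-58)*sqrt(10)) + (-26)**2) - 51608) = 1/(((-111*(-1/58) - 29*sqrt(10)/5) + 676) - 51608) = 1/(((111/58 - 29*sqrt(10)/5) + 676) - 51608) = 1/((39319/58 - 29*sqrt(10)/5) - 51608) = 1/(-2953945/58 - 29*sqrt(10)/5)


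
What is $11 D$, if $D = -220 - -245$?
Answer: $275$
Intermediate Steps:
$D = 25$ ($D = -220 + 245 = 25$)
$11 D = 11 \cdot 25 = 275$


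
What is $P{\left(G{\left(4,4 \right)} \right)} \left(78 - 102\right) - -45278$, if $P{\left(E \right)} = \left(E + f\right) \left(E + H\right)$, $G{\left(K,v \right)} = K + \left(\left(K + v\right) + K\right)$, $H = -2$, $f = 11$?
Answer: $36206$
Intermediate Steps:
$G{\left(K,v \right)} = v + 3 K$ ($G{\left(K,v \right)} = K + \left(v + 2 K\right) = v + 3 K$)
$P{\left(E \right)} = \left(-2 + E\right) \left(11 + E\right)$ ($P{\left(E \right)} = \left(E + 11\right) \left(E - 2\right) = \left(11 + E\right) \left(-2 + E\right) = \left(-2 + E\right) \left(11 + E\right)$)
$P{\left(G{\left(4,4 \right)} \right)} \left(78 - 102\right) - -45278 = \left(-22 + \left(4 + 3 \cdot 4\right)^{2} + 9 \left(4 + 3 \cdot 4\right)\right) \left(78 - 102\right) - -45278 = \left(-22 + \left(4 + 12\right)^{2} + 9 \left(4 + 12\right)\right) \left(-24\right) + 45278 = \left(-22 + 16^{2} + 9 \cdot 16\right) \left(-24\right) + 45278 = \left(-22 + 256 + 144\right) \left(-24\right) + 45278 = 378 \left(-24\right) + 45278 = -9072 + 45278 = 36206$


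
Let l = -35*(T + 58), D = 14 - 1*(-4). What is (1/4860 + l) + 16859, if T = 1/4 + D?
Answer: 17241154/1215 ≈ 14190.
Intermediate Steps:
D = 18 (D = 14 + 4 = 18)
T = 73/4 (T = 1/4 + 18 = 73/4 ≈ 18.250)
l = -10675/4 (l = -35*(73/4 + 58) = -35*305/4 = -10675/4 ≈ -2668.8)
(1/4860 + l) + 16859 = (1/4860 - 10675/4) + 16859 = -3242531/1215 + 16859 = 17241154/1215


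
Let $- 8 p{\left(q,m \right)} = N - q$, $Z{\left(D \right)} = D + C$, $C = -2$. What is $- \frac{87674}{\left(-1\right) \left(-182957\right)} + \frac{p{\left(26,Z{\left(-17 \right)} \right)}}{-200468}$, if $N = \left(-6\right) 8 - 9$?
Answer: $- \frac{140621836887}{293416191008} \approx -0.47926$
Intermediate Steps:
$Z{\left(D \right)} = -2 + D$ ($Z{\left(D \right)} = D - 2 = -2 + D$)
$N = -57$ ($N = -48 - 9 = -57$)
$p{\left(q,m \right)} = \frac{57}{8} + \frac{q}{8}$ ($p{\left(q,m \right)} = - \frac{-57 - q}{8} = \frac{57}{8} + \frac{q}{8}$)
$- \frac{87674}{\left(-1\right) \left(-182957\right)} + \frac{p{\left(26,Z{\left(-17 \right)} \right)}}{-200468} = - \frac{87674}{\left(-1\right) \left(-182957\right)} + \frac{\frac{57}{8} + \frac{1}{8} \cdot 26}{-200468} = - \frac{87674}{182957} + \left(\frac{57}{8} + \frac{13}{4}\right) \left(- \frac{1}{200468}\right) = \left(-87674\right) \frac{1}{182957} + \frac{83}{8} \left(- \frac{1}{200468}\right) = - \frac{87674}{182957} - \frac{83}{1603744} = - \frac{140621836887}{293416191008}$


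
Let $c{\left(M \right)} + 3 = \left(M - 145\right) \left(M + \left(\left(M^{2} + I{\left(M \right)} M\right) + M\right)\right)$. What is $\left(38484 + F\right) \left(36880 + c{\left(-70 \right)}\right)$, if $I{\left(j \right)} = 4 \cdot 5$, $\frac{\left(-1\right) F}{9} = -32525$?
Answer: $-227051387307$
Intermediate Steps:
$F = 292725$ ($F = \left(-9\right) \left(-32525\right) = 292725$)
$I{\left(j \right)} = 20$
$c{\left(M \right)} = -3 + \left(-145 + M\right) \left(M^{2} + 22 M\right)$ ($c{\left(M \right)} = -3 + \left(M - 145\right) \left(M + \left(\left(M^{2} + 20 M\right) + M\right)\right) = -3 + \left(-145 + M\right) \left(M + \left(M^{2} + 21 M\right)\right) = -3 + \left(-145 + M\right) \left(M^{2} + 22 M\right)$)
$\left(38484 + F\right) \left(36880 + c{\left(-70 \right)}\right) = \left(38484 + 292725\right) \left(36880 - \left(-223297 + 343000 + 602700\right)\right) = 331209 \left(36880 - 722403\right) = 331209 \left(-685523\right) = -227051387307$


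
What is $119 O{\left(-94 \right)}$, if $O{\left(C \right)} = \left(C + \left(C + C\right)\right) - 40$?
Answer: $-38318$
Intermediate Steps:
$O{\left(C \right)} = -40 + 3 C$ ($O{\left(C \right)} = \left(C + 2 C\right) - 40 = 3 C - 40 = -40 + 3 C$)
$119 O{\left(-94 \right)} = 119 \left(-40 + 3 \left(-94\right)\right) = 119 \left(-40 - 282\right) = 119 \left(-322\right) = -38318$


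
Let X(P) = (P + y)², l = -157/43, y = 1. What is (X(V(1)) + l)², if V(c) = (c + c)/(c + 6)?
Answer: 17724100/4439449 ≈ 3.9924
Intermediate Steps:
V(c) = 2*c/(6 + c) (V(c) = (2*c)/(6 + c) = 2*c/(6 + c))
l = -157/43 (l = -157*1/43 = -157/43 ≈ -3.6512)
X(P) = (1 + P)² (X(P) = (P + 1)² = (1 + P)²)
(X(V(1)) + l)² = ((1 + 2*1/(6 + 1))² - 157/43)² = ((1 + 2*1/7)² - 157/43)² = ((1 + 2*1*(⅐))² - 157/43)² = ((1 + 2/7)² - 157/43)² = ((9/7)² - 157/43)² = (81/49 - 157/43)² = (-4210/2107)² = 17724100/4439449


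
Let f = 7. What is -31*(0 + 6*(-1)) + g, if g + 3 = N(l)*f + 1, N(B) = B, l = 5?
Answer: 219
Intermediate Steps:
g = 33 (g = -3 + (5*7 + 1) = -3 + (35 + 1) = -3 + 36 = 33)
-31*(0 + 6*(-1)) + g = -31*(0 + 6*(-1)) + 33 = -31*(0 - 6) + 33 = -31*(-6) + 33 = 186 + 33 = 219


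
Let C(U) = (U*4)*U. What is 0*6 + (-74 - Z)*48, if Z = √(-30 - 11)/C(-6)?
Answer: -3552 - I*√41/3 ≈ -3552.0 - 2.1344*I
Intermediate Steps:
C(U) = 4*U² (C(U) = (4*U)*U = 4*U²)
Z = I*√41/144 (Z = √(-30 - 11)/((4*(-6)²)) = √(-41)/((4*36)) = (I*√41)/144 = (I*√41)*(1/144) = I*√41/144 ≈ 0.044466*I)
0*6 + (-74 - Z)*48 = 0*6 + (-74 - I*√41/144)*48 = 0 + (-74 - I*√41/144)*48 = 0 + (-3552 - I*√41/3) = -3552 - I*√41/3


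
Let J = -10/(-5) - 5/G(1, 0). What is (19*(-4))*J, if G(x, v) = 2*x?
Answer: 38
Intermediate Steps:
J = -1/2 (J = -10/(-5) - 5/(2*1) = -10*(-1/5) - 5/2 = 2 - 5*1/2 = 2 - 5/2 = -1/2 ≈ -0.50000)
(19*(-4))*J = (19*(-4))*(-1/2) = -76*(-1/2) = 38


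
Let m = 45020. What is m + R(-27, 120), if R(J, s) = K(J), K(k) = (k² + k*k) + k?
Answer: 46451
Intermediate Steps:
K(k) = k + 2*k² (K(k) = (k² + k²) + k = 2*k² + k = k + 2*k²)
R(J, s) = J*(1 + 2*J)
m + R(-27, 120) = 45020 - 27*(1 + 2*(-27)) = 45020 - 27*(1 - 54) = 45020 - 27*(-53) = 45020 + 1431 = 46451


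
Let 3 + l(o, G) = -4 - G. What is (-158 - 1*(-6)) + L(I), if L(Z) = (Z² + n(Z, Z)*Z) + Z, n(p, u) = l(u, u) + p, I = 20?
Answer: 128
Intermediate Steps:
l(o, G) = -7 - G (l(o, G) = -3 + (-4 - G) = -7 - G)
n(p, u) = -7 + p - u (n(p, u) = (-7 - u) + p = -7 + p - u)
L(Z) = Z² - 6*Z (L(Z) = (Z² + (-7 + Z - Z)*Z) + Z = (Z² - 7*Z) + Z = Z² - 6*Z)
(-158 - 1*(-6)) + L(I) = (-158 - 1*(-6)) + 20*(-6 + 20) = (-158 + 6) + 20*14 = -152 + 280 = 128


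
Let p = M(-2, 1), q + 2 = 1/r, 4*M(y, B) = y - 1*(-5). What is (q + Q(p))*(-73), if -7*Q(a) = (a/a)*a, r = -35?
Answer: 21827/140 ≈ 155.91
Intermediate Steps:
M(y, B) = 5/4 + y/4 (M(y, B) = (y - 1*(-5))/4 = (y + 5)/4 = (5 + y)/4 = 5/4 + y/4)
q = -71/35 (q = -2 + 1/(-35) = -2 - 1/35 = -71/35 ≈ -2.0286)
p = 3/4 (p = 5/4 + (1/4)*(-2) = 5/4 - 1/2 = 3/4 ≈ 0.75000)
Q(a) = -a/7 (Q(a) = -a/a*a/7 = -a/7)
(q + Q(p))*(-73) = (-71/35 - 1/7*3/4)*(-73) = (-71/35 - 3/28)*(-73) = -299/140*(-73) = 21827/140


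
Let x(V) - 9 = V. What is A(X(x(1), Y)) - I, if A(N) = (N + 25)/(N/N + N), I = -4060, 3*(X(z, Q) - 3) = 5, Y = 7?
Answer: 69109/17 ≈ 4065.2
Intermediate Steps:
x(V) = 9 + V
X(z, Q) = 14/3 (X(z, Q) = 3 + (1/3)*5 = 3 + 5/3 = 14/3)
A(N) = (25 + N)/(1 + N)
A(X(x(1), Y)) - I = (25 + 14/3)/(1 + 14/3) - 1*(-4060) = (89/3)/(17/3) + 4060 = (3/17)*(89/3) + 4060 = 89/17 + 4060 = 69109/17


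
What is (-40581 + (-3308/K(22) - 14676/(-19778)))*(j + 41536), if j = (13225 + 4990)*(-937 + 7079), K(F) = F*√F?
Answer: -44912515187657286/9889 - 92556240582*√22/121 ≈ -4.5452e+12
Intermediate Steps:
K(F) = F^(3/2)
j = 111876530 (j = 18215*6142 = 111876530)
(-40581 + (-3308/K(22) - 14676/(-19778)))*(j + 41536) = (-40581 + (-3308*√22/484 - 14676/(-19778)))*(111876530 + 41536) = (-40581 + (-3308*√22/484 - 14676*(-1/19778)))*111918066 = (-40581 + (-827*√22/121 + 7338/9889))*111918066 = (-40581 + (7338/9889 - 827*√22/121))*111918066 = (-401298171/9889 - 827*√22/121)*111918066 = -44912515187657286/9889 - 92556240582*√22/121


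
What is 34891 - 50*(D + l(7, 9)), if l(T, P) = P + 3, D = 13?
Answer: 33641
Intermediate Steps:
l(T, P) = 3 + P
34891 - 50*(D + l(7, 9)) = 34891 - 50*(13 + (3 + 9)) = 34891 - 50*(13 + 12) = 34891 - 50*25 = 34891 - 1250 = 33641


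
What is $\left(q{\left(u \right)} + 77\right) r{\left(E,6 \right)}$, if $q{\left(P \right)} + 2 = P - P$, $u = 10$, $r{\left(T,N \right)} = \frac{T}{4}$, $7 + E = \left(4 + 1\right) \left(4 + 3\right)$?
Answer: $525$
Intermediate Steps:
$E = 28$ ($E = -7 + \left(4 + 1\right) \left(4 + 3\right) = -7 + 5 \cdot 7 = -7 + 35 = 28$)
$r{\left(T,N \right)} = \frac{T}{4}$ ($r{\left(T,N \right)} = T \frac{1}{4} = \frac{T}{4}$)
$q{\left(P \right)} = -2$ ($q{\left(P \right)} = -2 + \left(P - P\right) = -2 + 0 = -2$)
$\left(q{\left(u \right)} + 77\right) r{\left(E,6 \right)} = \left(-2 + 77\right) \frac{1}{4} \cdot 28 = 75 \cdot 7 = 525$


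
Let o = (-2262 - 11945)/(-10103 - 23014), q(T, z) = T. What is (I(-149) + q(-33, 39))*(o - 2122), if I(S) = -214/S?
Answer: 330433095101/4934433 ≈ 66965.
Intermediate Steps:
o = 14207/33117 (o = -14207/(-33117) = -14207*(-1/33117) = 14207/33117 ≈ 0.42899)
(I(-149) + q(-33, 39))*(o - 2122) = (-214/(-149) - 33)*(14207/33117 - 2122) = (-214*(-1/149) - 33)*(-70260067/33117) = (214/149 - 33)*(-70260067/33117) = -4703/149*(-70260067/33117) = 330433095101/4934433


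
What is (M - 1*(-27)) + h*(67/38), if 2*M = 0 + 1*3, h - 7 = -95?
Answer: -4813/38 ≈ -126.66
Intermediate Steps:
h = -88 (h = 7 - 95 = -88)
M = 3/2 (M = (0 + 1*3)/2 = (0 + 3)/2 = (½)*3 = 3/2 ≈ 1.5000)
(M - 1*(-27)) + h*(67/38) = (3/2 - 1*(-27)) - 5896/38 = (3/2 + 27) - 5896/38 = 57/2 - 88*67/38 = 57/2 - 2948/19 = -4813/38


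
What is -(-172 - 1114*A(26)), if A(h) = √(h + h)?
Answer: 172 + 2228*√13 ≈ 8205.2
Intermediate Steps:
A(h) = √2*√h (A(h) = √(2*h) = √2*√h)
-(-172 - 1114*A(26)) = -(-172 - 1114*√2*√26) = -(-172 - 2228*√13) = 172 + 2228*√13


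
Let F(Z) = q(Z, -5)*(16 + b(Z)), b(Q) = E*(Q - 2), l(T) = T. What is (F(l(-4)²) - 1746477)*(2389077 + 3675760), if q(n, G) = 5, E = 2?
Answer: -10590764065109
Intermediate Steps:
b(Q) = -4 + 2*Q (b(Q) = 2*(Q - 2) = 2*(-2 + Q) = -4 + 2*Q)
F(Z) = 60 + 10*Z (F(Z) = 5*(16 + (-4 + 2*Z)) = 5*(12 + 2*Z) = 60 + 10*Z)
(F(l(-4)²) - 1746477)*(2389077 + 3675760) = ((60 + 10*(-4)²) - 1746477)*(2389077 + 3675760) = ((60 + 10*16) - 1746477)*6064837 = ((60 + 160) - 1746477)*6064837 = (220 - 1746477)*6064837 = -1746257*6064837 = -10590764065109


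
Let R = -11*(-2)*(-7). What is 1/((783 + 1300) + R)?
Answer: 1/1929 ≈ 0.00051840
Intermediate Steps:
R = -154 (R = 22*(-7) = -154)
1/((783 + 1300) + R) = 1/((783 + 1300) - 154) = 1/(2083 - 154) = 1/1929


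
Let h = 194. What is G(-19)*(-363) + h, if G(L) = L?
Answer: 7091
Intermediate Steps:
G(-19)*(-363) + h = -19*(-363) + 194 = 6897 + 194 = 7091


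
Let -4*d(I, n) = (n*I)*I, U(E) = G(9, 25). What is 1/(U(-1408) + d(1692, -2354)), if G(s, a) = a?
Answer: 1/1684795489 ≈ 5.9354e-10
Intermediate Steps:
U(E) = 25
d(I, n) = -n*I²/4 (d(I, n) = -n*I*I/4 = -I*n*I/4 = -n*I²/4)
1/(U(-1408) + d(1692, -2354)) = 1/(25 - ¼*(-2354)*1692²) = 1/(25 - ¼*(-2354)*2862864) = 1/(25 + 1684795464) = 1/1684795489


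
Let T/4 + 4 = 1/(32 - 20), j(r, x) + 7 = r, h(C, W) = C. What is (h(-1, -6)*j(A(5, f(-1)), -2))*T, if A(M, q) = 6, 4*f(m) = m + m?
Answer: -47/3 ≈ -15.667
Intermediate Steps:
f(m) = m/2 (f(m) = (m + m)/4 = (2*m)/4 = m/2)
j(r, x) = -7 + r
T = -47/3 (T = -16 + 4/(32 - 20) = -16 + 4/12 = -16 + 4*(1/12) = -16 + ⅓ = -47/3 ≈ -15.667)
(h(-1, -6)*j(A(5, f(-1)), -2))*T = -(-7 + 6)*(-47/3) = -1*(-1)*(-47/3) = 1*(-47/3) = -47/3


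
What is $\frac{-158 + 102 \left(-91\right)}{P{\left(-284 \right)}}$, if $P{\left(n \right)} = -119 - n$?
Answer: $- \frac{1888}{33} \approx -57.212$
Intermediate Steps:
$\frac{-158 + 102 \left(-91\right)}{P{\left(-284 \right)}} = \frac{-158 + 102 \left(-91\right)}{-119 - -284} = \frac{-158 - 9282}{-119 + 284} = - \frac{9440}{165} = \left(-9440\right) \frac{1}{165} = - \frac{1888}{33}$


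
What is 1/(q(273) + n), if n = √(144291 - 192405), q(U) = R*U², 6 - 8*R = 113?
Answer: -7088536/7066032898545 - 64*I*√66/2355344299515 ≈ -1.0032e-6 - 2.2075e-10*I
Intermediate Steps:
R = -107/8 (R = ¾ - ⅛*113 = ¾ - 113/8 = -107/8 ≈ -13.375)
q(U) = -107*U²/8
n = 27*I*√66 (n = √(-48114) = 27*I*√66 ≈ 219.35*I)
1/(q(273) + n) = 1/(-107/8*273² + 27*I*√66) = 1/(-107/8*74529 + 27*I*√66) = 1/(-7974603/8 + 27*I*√66)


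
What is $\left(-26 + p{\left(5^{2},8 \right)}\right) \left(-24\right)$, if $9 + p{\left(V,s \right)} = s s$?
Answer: $-696$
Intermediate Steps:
$p{\left(V,s \right)} = -9 + s^{2}$ ($p{\left(V,s \right)} = -9 + s s = -9 + s^{2}$)
$\left(-26 + p{\left(5^{2},8 \right)}\right) \left(-24\right) = \left(-26 - \left(9 - 8^{2}\right)\right) \left(-24\right) = \left(-26 + \left(-9 + 64\right)\right) \left(-24\right) = \left(-26 + 55\right) \left(-24\right) = 29 \left(-24\right) = -696$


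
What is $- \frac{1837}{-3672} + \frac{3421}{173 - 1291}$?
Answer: $- \frac{5254073}{2052648} \approx -2.5597$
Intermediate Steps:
$- \frac{1837}{-3672} + \frac{3421}{173 - 1291} = \left(-1837\right) \left(- \frac{1}{3672}\right) + \frac{3421}{-1118} = \frac{1837}{3672} + 3421 \left(- \frac{1}{1118}\right) = \frac{1837}{3672} - \frac{3421}{1118} = - \frac{5254073}{2052648}$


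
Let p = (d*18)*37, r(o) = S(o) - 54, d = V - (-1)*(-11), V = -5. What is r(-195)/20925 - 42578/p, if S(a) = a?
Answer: 16449839/4129200 ≈ 3.9838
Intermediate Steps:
d = -16 (d = -5 - (-1)*(-11) = -5 - 1*11 = -5 - 11 = -16)
r(o) = -54 + o (r(o) = o - 54 = -54 + o)
p = -10656 (p = -16*18*37 = -288*37 = -10656)
r(-195)/20925 - 42578/p = (-54 - 195)/20925 - 42578/(-10656) = -249*1/20925 - 42578*(-1/10656) = -83/6975 + 21289/5328 = 16449839/4129200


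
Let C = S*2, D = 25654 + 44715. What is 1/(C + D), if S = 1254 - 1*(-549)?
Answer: 1/73975 ≈ 1.3518e-5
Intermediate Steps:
S = 1803 (S = 1254 + 549 = 1803)
D = 70369
C = 3606 (C = 1803*2 = 3606)
1/(C + D) = 1/(3606 + 70369) = 1/73975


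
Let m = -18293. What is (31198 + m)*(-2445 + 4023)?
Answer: 20364090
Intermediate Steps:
(31198 + m)*(-2445 + 4023) = (31198 - 18293)*(-2445 + 4023) = 12905*1578 = 20364090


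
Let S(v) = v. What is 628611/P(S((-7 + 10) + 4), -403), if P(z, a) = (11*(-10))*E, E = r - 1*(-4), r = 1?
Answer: -628611/550 ≈ -1142.9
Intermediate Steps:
E = 5 (E = 1 - 1*(-4) = 1 + 4 = 5)
P(z, a) = -550 (P(z, a) = (11*(-10))*5 = -110*5 = -550)
628611/P(S((-7 + 10) + 4), -403) = 628611/(-550) = 628611*(-1/550) = -628611/550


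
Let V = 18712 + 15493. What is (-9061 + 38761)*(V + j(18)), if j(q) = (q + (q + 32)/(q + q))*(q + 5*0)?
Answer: 1026253800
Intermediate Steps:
V = 34205
j(q) = q*(q + (32 + q)/(2*q)) (j(q) = (q + (32 + q)/((2*q)))*(q + 0) = (q + (32 + q)*(1/(2*q)))*q = (q + (32 + q)/(2*q))*q = q*(q + (32 + q)/(2*q)))
(-9061 + 38761)*(V + j(18)) = (-9061 + 38761)*(34205 + (16 + 18² + (½)*18)) = 29700*(34205 + (16 + 324 + 9)) = 29700*(34205 + 349) = 29700*34554 = 1026253800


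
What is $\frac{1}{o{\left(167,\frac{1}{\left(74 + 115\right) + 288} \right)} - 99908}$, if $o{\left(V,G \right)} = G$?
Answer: $- \frac{477}{47656115} \approx -1.0009 \cdot 10^{-5}$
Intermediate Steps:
$\frac{1}{o{\left(167,\frac{1}{\left(74 + 115\right) + 288} \right)} - 99908} = \frac{1}{\frac{1}{\left(74 + 115\right) + 288} - 99908} = \frac{1}{\frac{1}{189 + 288} - 99908} = \frac{1}{\frac{1}{477} - 99908} = \frac{1}{- \frac{47656115}{477}} = - \frac{477}{47656115}$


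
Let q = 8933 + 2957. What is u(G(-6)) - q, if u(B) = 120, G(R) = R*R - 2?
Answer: -11770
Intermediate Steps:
G(R) = -2 + R² (G(R) = R² - 2 = -2 + R²)
q = 11890
u(G(-6)) - q = 120 - 1*11890 = 120 - 11890 = -11770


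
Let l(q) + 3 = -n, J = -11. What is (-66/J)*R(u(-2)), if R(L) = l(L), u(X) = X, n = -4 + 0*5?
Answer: 6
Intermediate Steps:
n = -4 (n = -4 + 0 = -4)
l(q) = 1 (l(q) = -3 - 1*(-4) = -3 + 4 = 1)
R(L) = 1
(-66/J)*R(u(-2)) = -66/(-11)*1 = -66*(-1/11)*1 = 6*1 = 6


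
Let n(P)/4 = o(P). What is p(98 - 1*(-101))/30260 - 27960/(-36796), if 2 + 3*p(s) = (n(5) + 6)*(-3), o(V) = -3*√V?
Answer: 31718411/41754261 + 3*√5/7565 ≈ 0.76053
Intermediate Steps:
n(P) = -12*√P (n(P) = 4*(-3*√P) = -12*√P)
p(s) = -20/3 + 12*√5 (p(s) = -⅔ + ((-12*√5 + 6)*(-3))/3 = -⅔ + ((6 - 12*√5)*(-3))/3 = -⅔ + (-18 + 36*√5)/3 = -⅔ + (-6 + 12*√5) = -20/3 + 12*√5)
p(98 - 1*(-101))/30260 - 27960/(-36796) = (-20/3 + 12*√5)/30260 - 27960/(-36796) = (-20/3 + 12*√5)*(1/30260) - 27960*(-1/36796) = (-1/4539 + 3*√5/7565) + 6990/9199 = 31718411/41754261 + 3*√5/7565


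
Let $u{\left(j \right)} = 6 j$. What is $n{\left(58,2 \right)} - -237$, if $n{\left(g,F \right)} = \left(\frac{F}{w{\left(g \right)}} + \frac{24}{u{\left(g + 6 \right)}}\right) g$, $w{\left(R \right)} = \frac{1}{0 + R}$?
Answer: $\frac{55749}{8} \approx 6968.6$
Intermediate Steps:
$w{\left(R \right)} = \frac{1}{R}$
$n{\left(g,F \right)} = g \left(\frac{24}{36 + 6 g} + F g\right)$ ($n{\left(g,F \right)} = \left(\frac{F}{\frac{1}{g}} + \frac{24}{6 \left(g + 6\right)}\right) g = \left(F g + \frac{24}{6 \left(6 + g\right)}\right) g = \left(F g + \frac{24}{36 + 6 g}\right) g = \left(\frac{24}{36 + 6 g} + F g\right) g = g \left(\frac{24}{36 + 6 g} + F g\right)$)
$n{\left(58,2 \right)} - -237 = \frac{58 \left(4 + 2 \cdot 58 \left(6 + 58\right)\right)}{6 + 58} - -237 = \frac{58 \left(4 + 2 \cdot 58 \cdot 64\right)}{64} + 237 = 58 \cdot \frac{1}{64} \left(4 + 7424\right) + 237 = 58 \cdot \frac{1}{64} \cdot 7428 + 237 = \frac{53853}{8} + 237 = \frac{55749}{8}$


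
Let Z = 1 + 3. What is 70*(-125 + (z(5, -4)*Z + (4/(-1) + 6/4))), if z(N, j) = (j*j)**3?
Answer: 1137955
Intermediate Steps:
z(N, j) = j**6 (z(N, j) = (j**2)**3 = j**6)
Z = 4
70*(-125 + (z(5, -4)*Z + (4/(-1) + 6/4))) = 70*(-125 + ((-4)**6*4 + (4/(-1) + 6/4))) = 70*(-125 + (4096*4 + (4*(-1) + 6*(1/4)))) = 70*(-125 + (16384 + (-4 + 3/2))) = 70*(-125 + (16384 - 5/2)) = 70*(-125 + 32763/2) = 70*(32513/2) = 1137955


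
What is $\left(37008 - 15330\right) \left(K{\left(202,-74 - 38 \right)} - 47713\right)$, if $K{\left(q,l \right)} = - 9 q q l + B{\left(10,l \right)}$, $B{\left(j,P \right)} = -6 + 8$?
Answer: $890591225838$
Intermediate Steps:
$B{\left(j,P \right)} = 2$
$K{\left(q,l \right)} = 2 - 9 l q^{2}$ ($K{\left(q,l \right)} = - 9 q q l + 2 = - 9 q^{2} l + 2 = - 9 l q^{2} + 2 = 2 - 9 l q^{2}$)
$\left(37008 - 15330\right) \left(K{\left(202,-74 - 38 \right)} - 47713\right) = \left(37008 - 15330\right) \left(\left(2 - 9 \left(-74 - 38\right) 202^{2}\right) - 47713\right) = 21678 \left(\left(2 - 9 \left(-74 - 38\right) 40804\right) - 47713\right) = 21678 \left(\left(2 - \left(-1008\right) 40804\right) - 47713\right) = 21678 \left(\left(2 + 41130432\right) - 47713\right) = 21678 \left(41130434 - 47713\right) = 21678 \cdot 41082721 = 890591225838$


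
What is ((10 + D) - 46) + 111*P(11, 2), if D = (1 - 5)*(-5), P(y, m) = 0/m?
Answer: -16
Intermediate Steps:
P(y, m) = 0
D = 20 (D = -4*(-5) = 20)
((10 + D) - 46) + 111*P(11, 2) = ((10 + 20) - 46) + 111*0 = (30 - 46) + 0 = -16 + 0 = -16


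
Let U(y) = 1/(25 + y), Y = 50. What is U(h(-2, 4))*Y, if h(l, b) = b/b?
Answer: 25/13 ≈ 1.9231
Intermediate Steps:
h(l, b) = 1
U(h(-2, 4))*Y = 50/(25 + 1) = 50/26 = (1/26)*50 = 25/13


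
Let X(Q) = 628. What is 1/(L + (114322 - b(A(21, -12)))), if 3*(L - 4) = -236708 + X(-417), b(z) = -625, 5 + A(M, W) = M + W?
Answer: 3/108773 ≈ 2.7580e-5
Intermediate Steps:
A(M, W) = -5 + M + W (A(M, W) = -5 + (M + W) = -5 + M + W)
L = -236068/3 (L = 4 + (-236708 + 628)/3 = 4 + (⅓)*(-236080) = 4 - 236080/3 = -236068/3 ≈ -78689.)
1/(L + (114322 - b(A(21, -12)))) = 1/(-236068/3 + (114322 - 1*(-625))) = 1/(-236068/3 + (114322 + 625)) = 1/(-236068/3 + 114947) = 1/(108773/3) = 3/108773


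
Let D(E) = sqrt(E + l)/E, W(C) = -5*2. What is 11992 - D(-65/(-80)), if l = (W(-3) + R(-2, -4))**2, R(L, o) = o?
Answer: 11992 - 4*sqrt(3149)/13 ≈ 11975.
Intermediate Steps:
W(C) = -10
l = 196 (l = (-10 - 4)**2 = (-14)**2 = 196)
D(E) = sqrt(196 + E)/E (D(E) = sqrt(E + 196)/E = sqrt(196 + E)/E)
11992 - D(-65/(-80)) = 11992 - sqrt(196 - 65/(-80))/((-65/(-80))) = 11992 - sqrt(196 - 65*(-1/80))/((-65*(-1/80))) = 11992 - sqrt(196 + 13/16)/13/16 = 11992 - 16*sqrt(3149/16)/13 = 11992 - 16*sqrt(3149)/4/13 = 11992 - 4*sqrt(3149)/13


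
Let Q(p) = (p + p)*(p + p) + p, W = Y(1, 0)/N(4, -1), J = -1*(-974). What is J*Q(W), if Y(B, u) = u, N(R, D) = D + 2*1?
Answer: 0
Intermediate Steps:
N(R, D) = 2 + D (N(R, D) = D + 2 = 2 + D)
J = 974
W = 0 (W = 0/(2 - 1) = 0/1 = 0*1 = 0)
Q(p) = p + 4*p² (Q(p) = (2*p)*(2*p) + p = 4*p² + p = p + 4*p²)
J*Q(W) = 974*(0*(1 + 4*0)) = 974*(0*(1 + 0)) = 974*(0*1) = 974*0 = 0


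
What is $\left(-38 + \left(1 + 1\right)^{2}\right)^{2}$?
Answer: $1156$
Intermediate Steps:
$\left(-38 + \left(1 + 1\right)^{2}\right)^{2} = \left(-38 + 2^{2}\right)^{2} = \left(-38 + 4\right)^{2} = \left(-34\right)^{2} = 1156$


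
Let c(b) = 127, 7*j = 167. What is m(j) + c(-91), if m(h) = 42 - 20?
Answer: 149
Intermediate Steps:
j = 167/7 (j = (⅐)*167 = 167/7 ≈ 23.857)
m(h) = 22
m(j) + c(-91) = 22 + 127 = 149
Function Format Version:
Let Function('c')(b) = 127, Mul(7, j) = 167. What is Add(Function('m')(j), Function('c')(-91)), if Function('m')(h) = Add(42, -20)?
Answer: 149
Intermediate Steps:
j = Rational(167, 7) (j = Mul(Rational(1, 7), 167) = Rational(167, 7) ≈ 23.857)
Function('m')(h) = 22
Add(Function('m')(j), Function('c')(-91)) = Add(22, 127) = 149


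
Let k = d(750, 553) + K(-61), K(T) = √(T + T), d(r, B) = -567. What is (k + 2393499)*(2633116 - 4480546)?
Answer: -4420774364760 - 1847430*I*√122 ≈ -4.4208e+12 - 2.0406e+7*I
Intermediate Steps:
K(T) = √2*√T (K(T) = √(2*T) = √2*√T)
k = -567 + I*√122 (k = -567 + √2*√(-61) = -567 + √2*(I*√61) = -567 + I*√122 ≈ -567.0 + 11.045*I)
(k + 2393499)*(2633116 - 4480546) = ((-567 + I*√122) + 2393499)*(2633116 - 4480546) = (2392932 + I*√122)*(-1847430) = -4420774364760 - 1847430*I*√122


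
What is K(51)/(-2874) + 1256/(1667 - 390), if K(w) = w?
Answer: 1181539/1223366 ≈ 0.96581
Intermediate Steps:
K(51)/(-2874) + 1256/(1667 - 390) = 51/(-2874) + 1256/(1667 - 390) = 51*(-1/2874) + 1256/1277 = -17/958 + 1256*(1/1277) = -17/958 + 1256/1277 = 1181539/1223366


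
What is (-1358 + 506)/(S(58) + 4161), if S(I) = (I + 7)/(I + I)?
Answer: -98832/482741 ≈ -0.20473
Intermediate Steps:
S(I) = (7 + I)/(2*I) (S(I) = (7 + I)/((2*I)) = (7 + I)*(1/(2*I)) = (7 + I)/(2*I))
(-1358 + 506)/(S(58) + 4161) = (-1358 + 506)/((½)*(7 + 58)/58 + 4161) = -852/((½)*(1/58)*65 + 4161) = -852/(65/116 + 4161) = -852/482741/116 = -852*116/482741 = -98832/482741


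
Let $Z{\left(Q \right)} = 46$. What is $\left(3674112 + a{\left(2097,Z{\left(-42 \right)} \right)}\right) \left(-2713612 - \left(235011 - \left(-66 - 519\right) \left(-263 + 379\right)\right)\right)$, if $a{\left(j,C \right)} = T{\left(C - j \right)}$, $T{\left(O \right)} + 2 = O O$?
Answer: $-23772030759413$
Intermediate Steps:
$T{\left(O \right)} = -2 + O^{2}$ ($T{\left(O \right)} = -2 + O O = -2 + O^{2}$)
$a{\left(j,C \right)} = -2 + \left(C - j\right)^{2}$
$\left(3674112 + a{\left(2097,Z{\left(-42 \right)} \right)}\right) \left(-2713612 - \left(235011 - \left(-66 - 519\right) \left(-263 + 379\right)\right)\right) = \left(3674112 - \left(2 - \left(46 - 2097\right)^{2}\right)\right) \left(-2713612 - \left(235011 - \left(-66 - 519\right) \left(-263 + 379\right)\right)\right) = \left(3674112 - \left(2 - \left(46 - 2097\right)^{2}\right)\right) \left(-2713612 - 302871\right) = \left(3674112 - \left(2 - \left(-2051\right)^{2}\right)\right) \left(-2713612 - 302871\right) = \left(3674112 + \left(-2 + 4206601\right)\right) \left(-2713612 - 302871\right) = \left(3674112 + 4206599\right) \left(-3016483\right) = 7880711 \left(-3016483\right) = -23772030759413$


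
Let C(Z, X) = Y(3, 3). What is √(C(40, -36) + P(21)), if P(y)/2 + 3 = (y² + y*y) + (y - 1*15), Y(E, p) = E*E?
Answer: √1779 ≈ 42.178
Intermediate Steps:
Y(E, p) = E²
C(Z, X) = 9 (C(Z, X) = 3² = 9)
P(y) = -36 + 2*y + 4*y² (P(y) = -6 + 2*((y² + y*y) + (y - 1*15)) = -6 + 2*((y² + y²) + (y - 15)) = -6 + 2*(2*y² + (-15 + y)) = -6 + 2*(-15 + y + 2*y²) = -6 + (-30 + 2*y + 4*y²) = -36 + 2*y + 4*y²)
√(C(40, -36) + P(21)) = √(9 + (-36 + 2*21 + 4*21²)) = √(9 + (-36 + 42 + 4*441)) = √(9 + (-36 + 42 + 1764)) = √(9 + 1770) = √1779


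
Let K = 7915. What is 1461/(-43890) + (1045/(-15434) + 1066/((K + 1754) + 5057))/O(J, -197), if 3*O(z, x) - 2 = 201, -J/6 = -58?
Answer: -400402454044/12053568188585 ≈ -0.033219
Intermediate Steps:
J = 348 (J = -6*(-58) = 348)
O(z, x) = 203/3 (O(z, x) = ⅔ + (⅓)*201 = ⅔ + 67 = 203/3)
1461/(-43890) + (1045/(-15434) + 1066/((K + 1754) + 5057))/O(J, -197) = 1461/(-43890) + (1045/(-15434) + 1066/((7915 + 1754) + 5057))/(203/3) = 1461*(-1/43890) + (1045*(-1/15434) + 1066/(9669 + 5057))*(3/203) = -487/14630 + (-1045/15434 + 1066/14726)*(3/203) = -487/14630 + (-1045/15434 + 1066*(1/14726))*(3/203) = -487/14630 + (-1045/15434 + 533/7363)*(3/203) = -487/14630 + (531987/113640542)*(3/203) = -487/14630 + 1595961/23069030026 = -400402454044/12053568188585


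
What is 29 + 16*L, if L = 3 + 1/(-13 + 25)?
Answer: 235/3 ≈ 78.333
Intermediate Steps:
L = 37/12 (L = 3 + 1/12 = 37/12 ≈ 3.0833)
29 + 16*L = 29 + 16*(37/12) = 29 + 148/3 = 235/3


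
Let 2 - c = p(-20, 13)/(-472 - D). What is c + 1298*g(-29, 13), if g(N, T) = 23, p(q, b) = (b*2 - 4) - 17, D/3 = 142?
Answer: 26810693/898 ≈ 29856.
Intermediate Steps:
D = 426 (D = 3*142 = 426)
p(q, b) = -21 + 2*b (p(q, b) = (2*b - 4) - 17 = (-4 + 2*b) - 17 = -21 + 2*b)
c = 1801/898 (c = 2 - (-21 + 2*13)/(-472 - 1*426) = 2 - (-21 + 26)/(-472 - 426) = 2 - 5/(-898) = 2 - 5*(-1)/898 = 2 - 1*(-5/898) = 2 + 5/898 = 1801/898 ≈ 2.0056)
c + 1298*g(-29, 13) = 1801/898 + 1298*23 = 1801/898 + 29854 = 26810693/898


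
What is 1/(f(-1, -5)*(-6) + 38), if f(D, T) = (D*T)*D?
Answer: 1/68 ≈ 0.014706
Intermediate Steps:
f(D, T) = T*D**2
1/(f(-1, -5)*(-6) + 38) = 1/(-5*(-1)**2*(-6) + 38) = 1/(-5*1*(-6) + 38) = 1/(-5*(-6) + 38) = 1/(30 + 38) = 1/68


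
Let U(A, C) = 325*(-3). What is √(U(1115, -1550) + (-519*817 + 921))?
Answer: I*√424077 ≈ 651.21*I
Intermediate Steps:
U(A, C) = -975
√(U(1115, -1550) + (-519*817 + 921)) = √(-975 + (-519*817 + 921)) = √(-975 + (-424023 + 921)) = √(-975 - 423102) = √(-424077) = I*√424077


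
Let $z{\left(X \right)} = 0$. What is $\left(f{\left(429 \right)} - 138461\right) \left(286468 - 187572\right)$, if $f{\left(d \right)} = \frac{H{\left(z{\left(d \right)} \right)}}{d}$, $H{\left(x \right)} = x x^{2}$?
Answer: $-13693239056$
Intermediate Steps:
$H{\left(x \right)} = x^{3}$
$f{\left(d \right)} = 0$ ($f{\left(d \right)} = \frac{0^{3}}{d} = \frac{0}{d} = 0$)
$\left(f{\left(429 \right)} - 138461\right) \left(286468 - 187572\right) = \left(0 - 138461\right) \left(286468 - 187572\right) = - 138461 \left(286468 - 187572\right) = \left(-138461\right) 98896 = -13693239056$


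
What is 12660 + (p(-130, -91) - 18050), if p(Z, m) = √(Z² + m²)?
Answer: -5390 + 13*√149 ≈ -5231.3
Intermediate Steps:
12660 + (p(-130, -91) - 18050) = 12660 + (√((-130)² + (-91)²) - 18050) = 12660 + (√(16900 + 8281) - 18050) = 12660 + (√25181 - 18050) = 12660 + (13*√149 - 18050) = 12660 + (-18050 + 13*√149) = -5390 + 13*√149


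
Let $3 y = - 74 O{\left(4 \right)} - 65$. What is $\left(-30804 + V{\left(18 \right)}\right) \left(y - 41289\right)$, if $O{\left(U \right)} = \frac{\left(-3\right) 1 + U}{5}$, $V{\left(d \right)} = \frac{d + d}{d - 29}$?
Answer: $\frac{14001030528}{11} \approx 1.2728 \cdot 10^{9}$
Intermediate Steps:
$V{\left(d \right)} = \frac{2 d}{-29 + d}$
$O{\left(U \right)} = - \frac{3}{5} + \frac{U}{5}$ ($O{\left(U \right)} = \left(-3 + U\right) \frac{1}{5} = - \frac{3}{5} + \frac{U}{5}$)
$y = - \frac{133}{5}$ ($y = \frac{- 74 \left(- \frac{3}{5} + \frac{1}{5} \cdot 4\right) - 65}{3} = \frac{- 74 \left(- \frac{3}{5} + \frac{4}{5}\right) - 65}{3} = \frac{\left(-74\right) \frac{1}{5} - 65}{3} = \frac{- \frac{74}{5} - 65}{3} = \frac{1}{3} \left(- \frac{399}{5}\right) = - \frac{133}{5} \approx -26.6$)
$\left(-30804 + V{\left(18 \right)}\right) \left(y - 41289\right) = \left(-30804 + 2 \cdot 18 \frac{1}{-29 + 18}\right) \left(- \frac{133}{5} - 41289\right) = \left(-30804 + 2 \cdot 18 \frac{1}{-11}\right) \left(- \frac{206578}{5}\right) = \left(-30804 + 2 \cdot 18 \left(- \frac{1}{11}\right)\right) \left(- \frac{206578}{5}\right) = \left(-30804 - \frac{36}{11}\right) \left(- \frac{206578}{5}\right) = \left(- \frac{338880}{11}\right) \left(- \frac{206578}{5}\right) = \frac{14001030528}{11}$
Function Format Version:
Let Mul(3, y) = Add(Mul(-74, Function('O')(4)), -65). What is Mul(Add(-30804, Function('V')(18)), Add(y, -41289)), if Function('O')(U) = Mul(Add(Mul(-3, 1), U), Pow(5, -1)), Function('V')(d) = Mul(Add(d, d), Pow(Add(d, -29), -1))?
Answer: Rational(14001030528, 11) ≈ 1.2728e+9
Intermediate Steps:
Function('V')(d) = Mul(2, d, Pow(Add(-29, d), -1)) (Function('V')(d) = Mul(Mul(2, d), Pow(Add(-29, d), -1)) = Mul(2, d, Pow(Add(-29, d), -1)))
Function('O')(U) = Add(Rational(-3, 5), Mul(Rational(1, 5), U)) (Function('O')(U) = Mul(Add(-3, U), Rational(1, 5)) = Add(Rational(-3, 5), Mul(Rational(1, 5), U)))
y = Rational(-133, 5) (y = Mul(Rational(1, 3), Add(Mul(-74, Add(Rational(-3, 5), Mul(Rational(1, 5), 4))), -65)) = Mul(Rational(1, 3), Add(Mul(-74, Add(Rational(-3, 5), Rational(4, 5))), -65)) = Mul(Rational(1, 3), Add(Mul(-74, Rational(1, 5)), -65)) = Mul(Rational(1, 3), Add(Rational(-74, 5), -65)) = Mul(Rational(1, 3), Rational(-399, 5)) = Rational(-133, 5) ≈ -26.600)
Mul(Add(-30804, Function('V')(18)), Add(y, -41289)) = Mul(Add(-30804, Mul(2, 18, Pow(Add(-29, 18), -1))), Add(Rational(-133, 5), -41289)) = Mul(Add(-30804, Mul(2, 18, Pow(-11, -1))), Rational(-206578, 5)) = Mul(Add(-30804, Mul(2, 18, Rational(-1, 11))), Rational(-206578, 5)) = Mul(Add(-30804, Rational(-36, 11)), Rational(-206578, 5)) = Mul(Rational(-338880, 11), Rational(-206578, 5)) = Rational(14001030528, 11)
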